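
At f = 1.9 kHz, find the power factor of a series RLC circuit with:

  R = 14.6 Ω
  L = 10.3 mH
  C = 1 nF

Step 1 — Angular frequency: ω = 2π·f = 2π·1900 = 1.194e+04 rad/s.
Step 2 — Component impedances:
  R: Z = R = 14.6 Ω
  L: Z = jωL = j·1.194e+04·0.0103 = 0 + j123 Ω
  C: Z = 1/(jωC) = -j/(ω·C) = 0 - j8.377e+04 Ω
Step 3 — Series combination: Z_total = R + L + C = 14.6 - j8.364e+04 Ω = 8.364e+04∠-90.0° Ω.
Step 4 — Power factor: PF = cos(φ) = Re(Z)/|Z| = 14.6/8.364e+04 = 0.0001746.
Step 5 — Type: Im(Z) = -8.364e+04 ⇒ leading (phase φ = -90.0°).

PF = 0.0001746 (leading, φ = -90.0°)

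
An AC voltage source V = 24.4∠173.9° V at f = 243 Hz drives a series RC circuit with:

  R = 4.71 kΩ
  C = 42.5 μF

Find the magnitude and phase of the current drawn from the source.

Step 1 — Angular frequency: ω = 2π·f = 2π·243 = 1527 rad/s.
Step 2 — Component impedances:
  R: Z = R = 4710 Ω
  C: Z = 1/(jωC) = -j/(ω·C) = 0 - j15.41 Ω
Step 3 — Series combination: Z_total = R + C = 4710 - j15.41 Ω = 4710∠-0.2° Ω.
Step 4 — Source phasor: V = 24.4∠173.9° V = -24.26 + j2.593 V.
Step 5 — Ohm's law: I = V / Z_total = (-24.26 + j2.593) / (4710 - j15.41) = -0.005153 + j0.0005336 A.
Step 6 — Convert to polar: |I| = 0.00518 A, ∠I = 174.1°.

I = 0.00518∠174.1° A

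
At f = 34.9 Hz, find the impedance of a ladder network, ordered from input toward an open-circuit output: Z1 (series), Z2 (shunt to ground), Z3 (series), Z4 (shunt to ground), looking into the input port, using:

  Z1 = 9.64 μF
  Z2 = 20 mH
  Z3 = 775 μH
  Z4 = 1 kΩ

Step 1 — Angular frequency: ω = 2π·f = 2π·34.9 = 219.3 rad/s.
Step 2 — Component impedances:
  Z1: Z = 1/(jωC) = -j/(ω·C) = 0 - j473.1 Ω
  Z2: Z = jωL = j·219.3·0.02 = 0 + j4.386 Ω
  Z3: Z = jωL = j·219.3·0.000775 = 0 + j0.1699 Ω
  Z4: Z = R = 1000 Ω
Step 3 — Ladder network (open output): work backward from the far end, alternating series and parallel combinations. Z_in = 0.01923 - j468.7 Ω = 468.7∠-90.0° Ω.

Z = 0.01923 - j468.7 Ω = 468.7∠-90.0° Ω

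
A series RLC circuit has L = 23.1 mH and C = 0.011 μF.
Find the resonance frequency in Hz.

Step 1 — Resonance condition Im(Z)=0 gives ω₀ = 1/√(LC).
Step 2 — ω₀ = 1/√(0.0231·1.1e-08) = 6.273e+04 rad/s.
Step 3 — f₀ = ω₀/(2π) = 9984 Hz.

f₀ = 9984 Hz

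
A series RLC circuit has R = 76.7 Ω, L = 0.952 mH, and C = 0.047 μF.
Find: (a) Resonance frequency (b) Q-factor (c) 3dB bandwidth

Step 1 — Resonance condition Im(Z)=0 gives ω₀ = 1/√(LC).
Step 2 — ω₀ = 1/√(0.000952·4.7e-08) = 1.495e+05 rad/s.
Step 3 — f₀ = ω₀/(2π) = 2.379e+04 Hz.
Step 4 — Series Q: Q = ω₀L/R = 1.495e+05·0.000952/76.7 = 1.856.
Step 5 — 3dB bandwidth: Δω = ω₀/Q = 8.057e+04 rad/s; BW = Δω/(2π) = 1.282e+04 Hz.

(a) f₀ = 2.379e+04 Hz  (b) Q = 1.856  (c) BW = 1.282e+04 Hz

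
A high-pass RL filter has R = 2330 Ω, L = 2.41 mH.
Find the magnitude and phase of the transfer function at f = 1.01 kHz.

Step 1 — Angular frequency: ω = 2π·1010 = 6346 rad/s.
Step 2 — Transfer function: H(jω) = jωL/(R + jωL).
Step 3 — Numerator jωL = j·15.29; denominator R + jωL = 2330 + j15.29.
Step 4 — H = 4.308e-05 + j0.006564.
Step 5 — Magnitude: |H| = 0.006564 (-43.7 dB); phase: φ = 89.6°.

|H| = 0.006564 (-43.7 dB), φ = 89.6°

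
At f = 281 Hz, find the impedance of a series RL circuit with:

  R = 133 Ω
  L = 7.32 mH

Step 1 — Angular frequency: ω = 2π·f = 2π·281 = 1766 rad/s.
Step 2 — Component impedances:
  R: Z = R = 133 Ω
  L: Z = jωL = j·1766·0.00732 = 0 + j12.92 Ω
Step 3 — Series combination: Z_total = R + L = 133 + j12.92 Ω = 133.6∠5.6° Ω.

Z = 133 + j12.92 Ω = 133.6∠5.6° Ω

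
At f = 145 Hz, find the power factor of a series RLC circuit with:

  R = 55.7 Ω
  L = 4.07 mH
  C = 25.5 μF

Step 1 — Angular frequency: ω = 2π·f = 2π·145 = 911.1 rad/s.
Step 2 — Component impedances:
  R: Z = R = 55.7 Ω
  L: Z = jωL = j·911.1·0.00407 = 0 + j3.708 Ω
  C: Z = 1/(jωC) = -j/(ω·C) = 0 - j43.04 Ω
Step 3 — Series combination: Z_total = R + L + C = 55.7 - j39.34 Ω = 68.19∠-35.2° Ω.
Step 4 — Power factor: PF = cos(φ) = Re(Z)/|Z| = 55.7/68.19 = 0.8168.
Step 5 — Type: Im(Z) = -39.34 ⇒ leading (phase φ = -35.2°).

PF = 0.8168 (leading, φ = -35.2°)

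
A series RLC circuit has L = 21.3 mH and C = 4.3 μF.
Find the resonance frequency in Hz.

Step 1 — Resonance condition Im(Z)=0 gives ω₀ = 1/√(LC).
Step 2 — ω₀ = 1/√(0.0213·4.3e-06) = 3304 rad/s.
Step 3 — f₀ = ω₀/(2π) = 525.9 Hz.

f₀ = 525.9 Hz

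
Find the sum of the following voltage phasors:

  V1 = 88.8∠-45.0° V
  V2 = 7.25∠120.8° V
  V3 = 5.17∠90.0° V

Step 1 — Convert each phasor to rectangular form:
  V1 = 88.8·(cos(-45.0°) + j·sin(-45.0°)) = 62.79 - j62.79 V
  V2 = 7.25·(cos(120.8°) + j·sin(120.8°)) = -3.712 + j6.227 V
  V3 = 5.17·(cos(90.0°) + j·sin(90.0°)) = 0 + j5.17 V
Step 2 — Sum components: V_total = 59.08 - j51.39 V.
Step 3 — Convert to polar: |V_total| = 78.3 V, ∠V_total = -41.0°.

V_total = 78.3∠-41.0° V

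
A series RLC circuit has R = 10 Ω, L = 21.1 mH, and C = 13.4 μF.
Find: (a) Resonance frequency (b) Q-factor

Step 1 — Resonance condition Im(Z)=0 gives ω₀ = 1/√(LC).
Step 2 — ω₀ = 1/√(0.0211·1.34e-05) = 1881 rad/s.
Step 3 — f₀ = ω₀/(2π) = 299.3 Hz.
Step 4 — Series Q: Q = ω₀L/R = 1881·0.0211/10 = 3.968.

(a) f₀ = 299.3 Hz  (b) Q = 3.968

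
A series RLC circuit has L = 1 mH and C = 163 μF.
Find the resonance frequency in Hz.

Step 1 — Resonance condition Im(Z)=0 gives ω₀ = 1/√(LC).
Step 2 — ω₀ = 1/√(0.001·0.000163) = 2477 rad/s.
Step 3 — f₀ = ω₀/(2π) = 394.2 Hz.

f₀ = 394.2 Hz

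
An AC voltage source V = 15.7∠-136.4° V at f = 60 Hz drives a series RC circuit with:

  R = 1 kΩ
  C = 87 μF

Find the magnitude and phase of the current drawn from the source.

Step 1 — Angular frequency: ω = 2π·f = 2π·60 = 377 rad/s.
Step 2 — Component impedances:
  R: Z = R = 1000 Ω
  C: Z = 1/(jωC) = -j/(ω·C) = 0 - j30.49 Ω
Step 3 — Series combination: Z_total = R + C = 1000 - j30.49 Ω = 1000∠-1.7° Ω.
Step 4 — Source phasor: V = 15.7∠-136.4° V = -11.37 - j10.83 V.
Step 5 — Ohm's law: I = V / Z_total = (-11.37 - j10.83) / (1000 - j30.49) = -0.01103 - j0.01116 A.
Step 6 — Convert to polar: |I| = 0.01569 A, ∠I = -134.7°.

I = 0.01569∠-134.7° A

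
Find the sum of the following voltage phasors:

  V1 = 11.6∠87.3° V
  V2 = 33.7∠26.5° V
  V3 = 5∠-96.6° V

Step 1 — Convert each phasor to rectangular form:
  V1 = 11.6·(cos(87.3°) + j·sin(87.3°)) = 0.5464 + j11.59 V
  V2 = 33.7·(cos(26.5°) + j·sin(26.5°)) = 30.16 + j15.04 V
  V3 = 5·(cos(-96.6°) + j·sin(-96.6°)) = -0.5747 - j4.967 V
Step 2 — Sum components: V_total = 30.13 + j21.66 V.
Step 3 — Convert to polar: |V_total| = 37.11 V, ∠V_total = 35.7°.

V_total = 37.11∠35.7° V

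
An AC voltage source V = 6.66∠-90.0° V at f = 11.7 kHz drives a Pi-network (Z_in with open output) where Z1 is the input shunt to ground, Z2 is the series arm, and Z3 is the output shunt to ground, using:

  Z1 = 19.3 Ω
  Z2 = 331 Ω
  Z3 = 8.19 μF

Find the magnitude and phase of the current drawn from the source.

Step 1 — Angular frequency: ω = 2π·f = 2π·1.17e+04 = 7.351e+04 rad/s.
Step 2 — Component impedances:
  Z1: Z = R = 19.3 Ω
  Z2: Z = R = 331 Ω
  Z3: Z = 1/(jωC) = -j/(ω·C) = 0 - j1.661 Ω
Step 3 — With open output, the series arm Z2 and the output shunt Z3 appear in series to ground: Z2 + Z3 = 331 - j1.661 Ω.
Step 4 — Parallel with input shunt Z1: Z_in = Z1 || (Z2 + Z3) = 18.24 - j0.005042 Ω = 18.24∠-0.0° Ω.
Step 5 — Source phasor: V = 6.66∠-90.0° V = 0 - j6.66 V.
Step 6 — Ohm's law: I = V / Z_total = (0 - j6.66) / (18.24 - j0.005042) = 0.000101 - j0.3652 A.
Step 7 — Convert to polar: |I| = 0.3652 A, ∠I = -90.0°.

I = 0.3652∠-90.0° A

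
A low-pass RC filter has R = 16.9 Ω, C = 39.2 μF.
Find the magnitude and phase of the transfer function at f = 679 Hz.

Step 1 — Angular frequency: ω = 2π·679 = 4266 rad/s.
Step 2 — Transfer function: H(jω) = 1/(1 + jωRC).
Step 3 — Denominator: 1 + jωRC = 1 + j·4266·16.9·3.92e-05 = 1 + j2.826.
Step 4 — H = 0.1113 - j0.3145.
Step 5 — Magnitude: |H| = 0.3336 (-9.5 dB); phase: φ = -70.5°.

|H| = 0.3336 (-9.5 dB), φ = -70.5°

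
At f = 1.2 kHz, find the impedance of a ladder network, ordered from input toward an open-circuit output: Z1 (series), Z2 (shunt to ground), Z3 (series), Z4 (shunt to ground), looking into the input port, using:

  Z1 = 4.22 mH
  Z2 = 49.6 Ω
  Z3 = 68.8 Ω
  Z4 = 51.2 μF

Step 1 — Angular frequency: ω = 2π·f = 2π·1200 = 7540 rad/s.
Step 2 — Component impedances:
  Z1: Z = jωL = j·7540·0.00422 = 0 + j31.82 Ω
  Z2: Z = R = 49.6 Ω
  Z3: Z = R = 68.8 Ω
  Z4: Z = 1/(jωC) = -j/(ω·C) = 0 - j2.59 Ω
Step 3 — Ladder network (open output): work backward from the far end, alternating series and parallel combinations. Z_in = 28.83 + j31.36 Ω = 42.6∠47.4° Ω.

Z = 28.83 + j31.36 Ω = 42.6∠47.4° Ω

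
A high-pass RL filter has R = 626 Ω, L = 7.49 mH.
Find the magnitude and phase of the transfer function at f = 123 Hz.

Step 1 — Angular frequency: ω = 2π·123 = 772.8 rad/s.
Step 2 — Transfer function: H(jω) = jωL/(R + jωL).
Step 3 — Numerator jωL = j·5.789; denominator R + jωL = 626 + j5.789.
Step 4 — H = 8.55e-05 + j0.009246.
Step 5 — Magnitude: |H| = 0.009246 (-40.7 dB); phase: φ = 89.5°.

|H| = 0.009246 (-40.7 dB), φ = 89.5°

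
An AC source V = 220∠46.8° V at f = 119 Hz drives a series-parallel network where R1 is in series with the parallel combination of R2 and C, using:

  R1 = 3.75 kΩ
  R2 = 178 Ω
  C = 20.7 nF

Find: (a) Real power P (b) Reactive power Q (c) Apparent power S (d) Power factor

Step 1 — Angular frequency: ω = 2π·f = 2π·119 = 747.7 rad/s.
Step 2 — Component impedances:
  R1: Z = R = 3750 Ω
  R2: Z = R = 178 Ω
  C: Z = 1/(jωC) = -j/(ω·C) = 0 - j6.461e+04 Ω
Step 3 — Parallel branch: R2 || C = 1/(1/R2 + 1/C) = 178 - j0.4904 Ω.
Step 4 — Series with R1: Z_total = R1 + (R2 || C) = 3928 - j0.4904 Ω = 3928∠-0.0° Ω.
Step 5 — Source phasor: V = 220∠46.8° V = 150.6 + j160.4 V.
Step 6 — Current: I = V / Z = 0.03834 + j0.04083 A = 0.05601∠46.8° A.
Step 7 — Complex power: S = V·I* = 12.32 - j0.001538 VA.
Step 8 — Real power: P = Re(S) = 12.32 W.
Step 9 — Reactive power: Q = Im(S) = -0.001538 VAR.
Step 10 — Apparent power: |S| = 12.32 VA.
Step 11 — Power factor: PF = P/|S| = 1 (leading).

(a) P = 12.32 W  (b) Q = -0.001538 VAR  (c) S = 12.32 VA  (d) PF = 1 (leading)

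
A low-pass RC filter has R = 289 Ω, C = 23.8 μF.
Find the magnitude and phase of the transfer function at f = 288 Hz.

Step 1 — Angular frequency: ω = 2π·288 = 1810 rad/s.
Step 2 — Transfer function: H(jω) = 1/(1 + jωRC).
Step 3 — Denominator: 1 + jωRC = 1 + j·1810·289·2.38e-05 = 1 + j12.45.
Step 4 — H = 0.006414 - j0.07983.
Step 5 — Magnitude: |H| = 0.08009 (-21.9 dB); phase: φ = -85.4°.

|H| = 0.08009 (-21.9 dB), φ = -85.4°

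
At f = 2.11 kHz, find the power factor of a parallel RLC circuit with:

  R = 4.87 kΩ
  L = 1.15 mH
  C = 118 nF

Step 1 — Angular frequency: ω = 2π·f = 2π·2110 = 1.326e+04 rad/s.
Step 2 — Component impedances:
  R: Z = R = 4870 Ω
  L: Z = jωL = j·1.326e+04·0.00115 = 0 + j15.25 Ω
  C: Z = 1/(jωC) = -j/(ω·C) = 0 - j639.2 Ω
Step 3 — Parallel combination: 1/Z_total = 1/R + 1/L + 1/C; Z_total = 0.05009 + j15.62 Ω = 15.62∠89.8° Ω.
Step 4 — Power factor: PF = cos(φ) = Re(Z)/|Z| = 0.05009/15.62 = 0.003207.
Step 5 — Type: Im(Z) = 15.62 ⇒ lagging (phase φ = 89.8°).

PF = 0.003207 (lagging, φ = 89.8°)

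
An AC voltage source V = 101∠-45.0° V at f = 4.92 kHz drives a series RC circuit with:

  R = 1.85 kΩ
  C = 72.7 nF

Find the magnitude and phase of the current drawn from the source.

Step 1 — Angular frequency: ω = 2π·f = 2π·4920 = 3.091e+04 rad/s.
Step 2 — Component impedances:
  R: Z = R = 1850 Ω
  C: Z = 1/(jωC) = -j/(ω·C) = 0 - j445 Ω
Step 3 — Series combination: Z_total = R + C = 1850 - j445 Ω = 1903∠-13.5° Ω.
Step 4 — Source phasor: V = 101∠-45.0° V = 71.42 - j71.42 V.
Step 5 — Ohm's law: I = V / Z_total = (71.42 - j71.42) / (1850 - j445) = 0.04527 - j0.02772 A.
Step 6 — Convert to polar: |I| = 0.05308 A, ∠I = -31.5°.

I = 0.05308∠-31.5° A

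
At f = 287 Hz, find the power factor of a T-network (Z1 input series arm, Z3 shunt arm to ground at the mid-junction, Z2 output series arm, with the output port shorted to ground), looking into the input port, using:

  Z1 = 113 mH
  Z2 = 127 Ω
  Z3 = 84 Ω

Step 1 — Angular frequency: ω = 2π·f = 2π·287 = 1803 rad/s.
Step 2 — Component impedances:
  Z1: Z = jωL = j·1803·0.113 = 0 + j203.8 Ω
  Z2: Z = R = 127 Ω
  Z3: Z = R = 84 Ω
Step 3 — With the output port shorted to ground, the output series arm Z2 runs from the junction to ground; the shunt arm Z3 also runs from the junction to ground. They appear in parallel: Z3 || Z2 = 50.56 Ω.
Step 4 — Series with input arm Z1: Z_in = Z1 + (Z3 || Z2) = 50.56 + j203.8 Ω = 209.9∠76.1° Ω.
Step 5 — Power factor: PF = cos(φ) = Re(Z)/|Z| = 50.559/209.95 = 0.2408.
Step 6 — Type: Im(Z) = 203.8 ⇒ lagging (phase φ = 76.1°).

PF = 0.2408 (lagging, φ = 76.1°)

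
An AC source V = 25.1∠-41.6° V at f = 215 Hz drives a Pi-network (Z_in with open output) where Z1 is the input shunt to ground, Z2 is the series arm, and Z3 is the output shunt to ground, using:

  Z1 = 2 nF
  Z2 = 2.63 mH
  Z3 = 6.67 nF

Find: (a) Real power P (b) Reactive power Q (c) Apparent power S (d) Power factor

Step 1 — Angular frequency: ω = 2π·f = 2π·215 = 1351 rad/s.
Step 2 — Component impedances:
  Z1: Z = 1/(jωC) = -j/(ω·C) = 0 - j3.701e+05 Ω
  Z2: Z = jωL = j·1351·0.00263 = 0 + j3.553 Ω
  Z3: Z = 1/(jωC) = -j/(ω·C) = 0 - j1.11e+05 Ω
Step 3 — With open output, the series arm Z2 and the output shunt Z3 appear in series to ground: Z2 + Z3 = 0 - j1.11e+05 Ω.
Step 4 — Parallel with input shunt Z1: Z_in = Z1 || (Z2 + Z3) = 0 - j8.538e+04 Ω = 8.538e+04∠-90.0° Ω.
Step 5 — Source phasor: V = 25.1∠-41.6° V = 18.77 - j16.66 V.
Step 6 — Current: I = V / Z = 0.0001952 + j0.0002198 A = 0.000294∠48.4° A.
Step 7 — Complex power: S = V·I* = 0 - j0.007379 VA.
Step 8 — Real power: P = Re(S) = 0 W.
Step 9 — Reactive power: Q = Im(S) = -0.007379 VAR.
Step 10 — Apparent power: |S| = 0.007379 VA.
Step 11 — Power factor: PF = P/|S| = 0 (leading).

(a) P = 0 W  (b) Q = -0.007379 VAR  (c) S = 0.007379 VA  (d) PF = 0 (leading)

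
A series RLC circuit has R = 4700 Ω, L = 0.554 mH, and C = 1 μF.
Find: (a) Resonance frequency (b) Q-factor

Step 1 — Resonance condition Im(Z)=0 gives ω₀ = 1/√(LC).
Step 2 — ω₀ = 1/√(0.000554·1e-06) = 4.249e+04 rad/s.
Step 3 — f₀ = ω₀/(2π) = 6762 Hz.
Step 4 — Series Q: Q = ω₀L/R = 4.249e+04·0.000554/4700 = 0.005008.

(a) f₀ = 6762 Hz  (b) Q = 0.005008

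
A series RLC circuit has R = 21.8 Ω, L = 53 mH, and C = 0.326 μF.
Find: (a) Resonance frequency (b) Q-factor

Step 1 — Resonance condition Im(Z)=0 gives ω₀ = 1/√(LC).
Step 2 — ω₀ = 1/√(0.053·3.26e-07) = 7608 rad/s.
Step 3 — f₀ = ω₀/(2π) = 1211 Hz.
Step 4 — Series Q: Q = ω₀L/R = 7608·0.053/21.8 = 18.5.

(a) f₀ = 1211 Hz  (b) Q = 18.5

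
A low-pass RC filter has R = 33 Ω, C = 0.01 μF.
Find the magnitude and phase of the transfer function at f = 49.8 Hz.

Step 1 — Angular frequency: ω = 2π·49.8 = 312.9 rad/s.
Step 2 — Transfer function: H(jω) = 1/(1 + jωRC).
Step 3 — Denominator: 1 + jωRC = 1 + j·312.9·33·1e-08 = 1 + j0.0001033.
Step 4 — H = 1 - j0.0001033.
Step 5 — Magnitude: |H| = 1 (-0.0 dB); phase: φ = -0.0°.

|H| = 1 (-0.0 dB), φ = -0.0°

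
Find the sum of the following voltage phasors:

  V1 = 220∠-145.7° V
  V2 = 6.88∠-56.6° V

Step 1 — Convert each phasor to rectangular form:
  V1 = 220·(cos(-145.7°) + j·sin(-145.7°)) = -181.7 - j124 V
  V2 = 6.88·(cos(-56.6°) + j·sin(-56.6°)) = 3.787 - j5.744 V
Step 2 — Sum components: V_total = -178 - j129.7 V.
Step 3 — Convert to polar: |V_total| = 220.2 V, ∠V_total = -143.9°.

V_total = 220.2∠-143.9° V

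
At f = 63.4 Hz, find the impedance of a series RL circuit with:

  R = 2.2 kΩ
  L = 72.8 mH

Step 1 — Angular frequency: ω = 2π·f = 2π·63.4 = 398.4 rad/s.
Step 2 — Component impedances:
  R: Z = R = 2200 Ω
  L: Z = jωL = j·398.4·0.0728 = 0 + j29 Ω
Step 3 — Series combination: Z_total = R + L = 2200 + j29 Ω = 2200∠0.8° Ω.

Z = 2200 + j29 Ω = 2200∠0.8° Ω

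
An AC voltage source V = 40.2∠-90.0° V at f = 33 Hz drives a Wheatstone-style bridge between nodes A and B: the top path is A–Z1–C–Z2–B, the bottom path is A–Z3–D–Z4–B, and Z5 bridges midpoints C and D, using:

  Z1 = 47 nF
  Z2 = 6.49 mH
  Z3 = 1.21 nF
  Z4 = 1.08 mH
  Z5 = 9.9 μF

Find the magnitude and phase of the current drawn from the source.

Step 1 — Angular frequency: ω = 2π·f = 2π·33 = 207.3 rad/s.
Step 2 — Component impedances:
  Z1: Z = 1/(jωC) = -j/(ω·C) = 0 - j1.026e+05 Ω
  Z2: Z = jωL = j·207.3·0.00649 = 0 + j1.346 Ω
  Z3: Z = 1/(jωC) = -j/(ω·C) = 0 - j3.986e+06 Ω
  Z4: Z = jωL = j·207.3·0.00108 = 0 + j0.2239 Ω
  Z5: Z = 1/(jωC) = -j/(ω·C) = 0 - j487.2 Ω
Step 3 — Bridge requires nodal analysis (the Z5 bridge couples midpoints C and D, so the two paths cannot be reduced to a simple series/parallel combination). Setting node B to ground and injecting 1 A at node A, the 3-node admittance system at A, C, D solves to V_A = Z_AB = 0 - j1e+05 Ω = 1e+05∠-90.0° Ω.
Step 4 — Source phasor: V = 40.2∠-90.0° V = 0 - j40.2 V.
Step 5 — Ohm's law: I = V / Z_total = (0 - j40.2) / (0 - j1e+05) = 0.0004018 A.
Step 6 — Convert to polar: |I| = 0.0004018 A, ∠I = 0.0°.

I = 0.0004018∠0.0° A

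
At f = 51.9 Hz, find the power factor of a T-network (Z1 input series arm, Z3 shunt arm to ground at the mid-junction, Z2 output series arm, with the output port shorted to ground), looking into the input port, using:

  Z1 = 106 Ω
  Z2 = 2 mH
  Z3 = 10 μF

Step 1 — Angular frequency: ω = 2π·f = 2π·51.9 = 326.1 rad/s.
Step 2 — Component impedances:
  Z1: Z = R = 106 Ω
  Z2: Z = jωL = j·326.1·0.002 = 0 + j0.6522 Ω
  Z3: Z = 1/(jωC) = -j/(ω·C) = 0 - j306.7 Ω
Step 3 — With the output port shorted to ground, the output series arm Z2 runs from the junction to ground; the shunt arm Z3 also runs from the junction to ground. They appear in parallel: Z3 || Z2 = 0 + j0.6536 Ω.
Step 4 — Series with input arm Z1: Z_in = Z1 + (Z3 || Z2) = 106 + j0.6536 Ω = 106∠0.4° Ω.
Step 5 — Power factor: PF = cos(φ) = Re(Z)/|Z| = 106/106 = 1.
Step 6 — Type: Im(Z) = 0.6536 ⇒ lagging (phase φ = 0.4°).

PF = 1 (lagging, φ = 0.4°)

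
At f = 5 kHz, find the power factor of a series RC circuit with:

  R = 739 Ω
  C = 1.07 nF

Step 1 — Angular frequency: ω = 2π·f = 2π·5000 = 3.142e+04 rad/s.
Step 2 — Component impedances:
  R: Z = R = 739 Ω
  C: Z = 1/(jωC) = -j/(ω·C) = 0 - j2.975e+04 Ω
Step 3 — Series combination: Z_total = R + C = 739 - j2.975e+04 Ω = 2.976e+04∠-88.6° Ω.
Step 4 — Power factor: PF = cos(φ) = Re(Z)/|Z| = 739/2.976e+04 = 0.02483.
Step 5 — Type: Im(Z) = -2.975e+04 ⇒ leading (phase φ = -88.6°).

PF = 0.02483 (leading, φ = -88.6°)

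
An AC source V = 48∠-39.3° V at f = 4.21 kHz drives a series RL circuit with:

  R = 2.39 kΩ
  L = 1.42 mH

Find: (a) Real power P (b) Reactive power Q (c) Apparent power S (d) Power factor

Step 1 — Angular frequency: ω = 2π·f = 2π·4210 = 2.645e+04 rad/s.
Step 2 — Component impedances:
  R: Z = R = 2390 Ω
  L: Z = jωL = j·2.645e+04·0.00142 = 0 + j37.56 Ω
Step 3 — Series combination: Z_total = R + L = 2390 + j37.56 Ω = 2390∠0.9° Ω.
Step 4 — Source phasor: V = 48∠-39.3° V = 37.14 - j30.4 V.
Step 5 — Current: I = V / Z = 0.01534 - j0.01296 A = 0.02008∠-40.2° A.
Step 6 — Complex power: S = V·I* = 0.9638 + j0.01515 VA.
Step 7 — Real power: P = Re(S) = 0.9638 W.
Step 8 — Reactive power: Q = Im(S) = 0.01515 VAR.
Step 9 — Apparent power: |S| = 0.9639 VA.
Step 10 — Power factor: PF = P/|S| = 0.9999 (lagging).

(a) P = 0.9638 W  (b) Q = 0.01515 VAR  (c) S = 0.9639 VA  (d) PF = 0.9999 (lagging)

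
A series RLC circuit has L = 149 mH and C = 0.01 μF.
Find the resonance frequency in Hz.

Step 1 — Resonance condition Im(Z)=0 gives ω₀ = 1/√(LC).
Step 2 — ω₀ = 1/√(0.149·1e-08) = 2.591e+04 rad/s.
Step 3 — f₀ = ω₀/(2π) = 4123 Hz.

f₀ = 4123 Hz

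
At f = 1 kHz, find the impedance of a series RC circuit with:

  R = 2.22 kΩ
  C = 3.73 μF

Step 1 — Angular frequency: ω = 2π·f = 2π·1000 = 6283 rad/s.
Step 2 — Component impedances:
  R: Z = R = 2220 Ω
  C: Z = 1/(jωC) = -j/(ω·C) = 0 - j42.67 Ω
Step 3 — Series combination: Z_total = R + C = 2220 - j42.67 Ω = 2220∠-1.1° Ω.

Z = 2220 - j42.67 Ω = 2220∠-1.1° Ω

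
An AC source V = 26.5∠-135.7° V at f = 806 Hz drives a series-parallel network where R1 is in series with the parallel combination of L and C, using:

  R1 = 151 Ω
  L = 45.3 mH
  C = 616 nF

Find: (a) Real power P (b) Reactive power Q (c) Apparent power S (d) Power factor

Step 1 — Angular frequency: ω = 2π·f = 2π·806 = 5064 rad/s.
Step 2 — Component impedances:
  R1: Z = R = 151 Ω
  L: Z = jωL = j·5064·0.0453 = 0 + j229.4 Ω
  C: Z = 1/(jωC) = -j/(ω·C) = 0 - j320.6 Ω
Step 3 — Parallel branch: L || C = 1/(1/L + 1/C) = 0 + j806.8 Ω.
Step 4 — Series with R1: Z_total = R1 + (L || C) = 151 + j806.8 Ω = 820.8∠79.4° Ω.
Step 5 — Source phasor: V = 26.5∠-135.7° V = -18.97 - j18.51 V.
Step 6 — Current: I = V / Z = -0.02641 + j0.01856 A = 0.03228∠144.9° A.
Step 7 — Complex power: S = V·I* = 0.1574 + j0.8409 VA.
Step 8 — Real power: P = Re(S) = 0.1574 W.
Step 9 — Reactive power: Q = Im(S) = 0.8409 VAR.
Step 10 — Apparent power: |S| = 0.8555 VA.
Step 11 — Power factor: PF = P/|S| = 0.184 (lagging).

(a) P = 0.1574 W  (b) Q = 0.8409 VAR  (c) S = 0.8555 VA  (d) PF = 0.184 (lagging)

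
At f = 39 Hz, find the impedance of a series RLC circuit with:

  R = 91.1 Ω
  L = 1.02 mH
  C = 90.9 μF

Step 1 — Angular frequency: ω = 2π·f = 2π·39 = 245 rad/s.
Step 2 — Component impedances:
  R: Z = R = 91.1 Ω
  L: Z = jωL = j·245·0.00102 = 0 + j0.2499 Ω
  C: Z = 1/(jωC) = -j/(ω·C) = 0 - j44.89 Ω
Step 3 — Series combination: Z_total = R + L + C = 91.1 - j44.64 Ω = 101.5∠-26.1° Ω.

Z = 91.1 - j44.64 Ω = 101.5∠-26.1° Ω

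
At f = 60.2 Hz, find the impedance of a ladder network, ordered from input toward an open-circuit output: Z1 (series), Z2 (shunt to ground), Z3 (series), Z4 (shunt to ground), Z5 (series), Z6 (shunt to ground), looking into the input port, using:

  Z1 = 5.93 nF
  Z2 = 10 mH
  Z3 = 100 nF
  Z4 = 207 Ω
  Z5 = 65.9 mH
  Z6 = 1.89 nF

Step 1 — Angular frequency: ω = 2π·f = 2π·60.2 = 378.2 rad/s.
Step 2 — Component impedances:
  Z1: Z = 1/(jωC) = -j/(ω·C) = 0 - j4.458e+05 Ω
  Z2: Z = jωL = j·378.2·0.01 = 0 + j3.782 Ω
  Z3: Z = 1/(jωC) = -j/(ω·C) = 0 - j2.644e+04 Ω
  Z4: Z = R = 207 Ω
  Z5: Z = jωL = j·378.2·0.0659 = 0 + j24.93 Ω
  Z6: Z = 1/(jωC) = -j/(ω·C) = 0 - j1.399e+06 Ω
Step 3 — Ladder network (open output): work backward from the far end, alternating series and parallel combinations. Z_in = 0 - j4.458e+05 Ω = 4.458e+05∠-90.0° Ω.

Z = 0 - j4.458e+05 Ω = 4.458e+05∠-90.0° Ω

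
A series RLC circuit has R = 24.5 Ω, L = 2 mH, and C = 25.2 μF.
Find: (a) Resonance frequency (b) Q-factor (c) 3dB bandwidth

Step 1 — Resonance: ω₀ = 1/√(LC) = 1/√(0.002·2.52e-05) = 4454 rad/s.
Step 2 — f₀ = ω₀/(2π) = 708.9 Hz.
Step 3 — Series Q: Q = ω₀L/R = 4454·0.002/24.5 = 0.3636.
Step 4 — Bandwidth: Δω = ω₀/Q = 1.225e+04 rad/s; BW = Δω/(2π) = 1950 Hz.

(a) f₀ = 708.9 Hz  (b) Q = 0.3636  (c) BW = 1950 Hz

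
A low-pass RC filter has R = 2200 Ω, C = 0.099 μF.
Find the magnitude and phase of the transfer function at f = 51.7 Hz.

Step 1 — Angular frequency: ω = 2π·51.7 = 324.8 rad/s.
Step 2 — Transfer function: H(jω) = 1/(1 + jωRC).
Step 3 — Denominator: 1 + jωRC = 1 + j·324.8·2200·9.9e-08 = 1 + j0.07075.
Step 4 — H = 0.995 - j0.0704.
Step 5 — Magnitude: |H| = 0.9975 (-0.0 dB); phase: φ = -4.0°.

|H| = 0.9975 (-0.0 dB), φ = -4.0°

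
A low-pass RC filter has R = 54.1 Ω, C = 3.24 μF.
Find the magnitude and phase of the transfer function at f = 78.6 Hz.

Step 1 — Angular frequency: ω = 2π·78.6 = 493.9 rad/s.
Step 2 — Transfer function: H(jω) = 1/(1 + jωRC).
Step 3 — Denominator: 1 + jωRC = 1 + j·493.9·54.1·3.24e-06 = 1 + j0.08657.
Step 4 — H = 0.9926 - j0.08592.
Step 5 — Magnitude: |H| = 0.9963 (-0.0 dB); phase: φ = -4.9°.

|H| = 0.9963 (-0.0 dB), φ = -4.9°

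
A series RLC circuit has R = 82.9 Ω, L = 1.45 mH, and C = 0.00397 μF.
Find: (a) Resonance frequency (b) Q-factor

Step 1 — Resonance condition Im(Z)=0 gives ω₀ = 1/√(LC).
Step 2 — ω₀ = 1/√(0.00145·3.97e-09) = 4.168e+05 rad/s.
Step 3 — f₀ = ω₀/(2π) = 6.633e+04 Hz.
Step 4 — Series Q: Q = ω₀L/R = 4.168e+05·0.00145/82.9 = 7.29.

(a) f₀ = 6.633e+04 Hz  (b) Q = 7.29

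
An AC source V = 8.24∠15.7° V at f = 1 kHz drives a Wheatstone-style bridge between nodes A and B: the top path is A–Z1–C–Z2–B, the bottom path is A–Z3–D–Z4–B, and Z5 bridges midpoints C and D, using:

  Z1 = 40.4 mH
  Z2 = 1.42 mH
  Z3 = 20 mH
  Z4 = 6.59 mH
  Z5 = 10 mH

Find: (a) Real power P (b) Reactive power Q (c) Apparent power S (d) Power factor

Step 1 — Angular frequency: ω = 2π·f = 2π·1000 = 6283 rad/s.
Step 2 — Component impedances:
  Z1: Z = jωL = j·6283·0.0404 = 0 + j253.8 Ω
  Z2: Z = jωL = j·6283·0.00142 = 0 + j8.922 Ω
  Z3: Z = jωL = j·6283·0.02 = 0 + j125.7 Ω
  Z4: Z = jωL = j·6283·0.00659 = 0 + j41.41 Ω
  Z5: Z = jωL = j·6283·0.01 = 0 + j62.83 Ω
Step 3 — Bridge requires nodal analysis (the Z5 bridge couples midpoints C and D, so the two paths cannot be reduced to a simple series/parallel combination). Setting node B to ground and injecting 1 A at node A, the 3-node admittance system at A, C, D solves to V_A = Z_AB = 0 + j97.68 Ω = 97.68∠90.0° Ω.
Step 4 — Source phasor: V = 8.24∠15.7° V = 7.933 + j2.23 V.
Step 5 — Current: I = V / Z = 0.02283 - j0.08121 A = 0.08435∠-74.3° A.
Step 6 — Complex power: S = V·I* = 0 + j0.6951 VA.
Step 7 — Real power: P = Re(S) = 0 W.
Step 8 — Reactive power: Q = Im(S) = 0.6951 VAR.
Step 9 — Apparent power: |S| = 0.6951 VA.
Step 10 — Power factor: PF = P/|S| = 0 (lagging).

(a) P = 0 W  (b) Q = 0.6951 VAR  (c) S = 0.6951 VA  (d) PF = 0 (lagging)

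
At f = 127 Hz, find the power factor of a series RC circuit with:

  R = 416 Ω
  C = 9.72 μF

Step 1 — Angular frequency: ω = 2π·f = 2π·127 = 798 rad/s.
Step 2 — Component impedances:
  R: Z = R = 416 Ω
  C: Z = 1/(jωC) = -j/(ω·C) = 0 - j128.9 Ω
Step 3 — Series combination: Z_total = R + C = 416 - j128.9 Ω = 435.5∠-17.2° Ω.
Step 4 — Power factor: PF = cos(φ) = Re(Z)/|Z| = 416/435.5 = 0.9552.
Step 5 — Type: Im(Z) = -128.9 ⇒ leading (phase φ = -17.2°).

PF = 0.9552 (leading, φ = -17.2°)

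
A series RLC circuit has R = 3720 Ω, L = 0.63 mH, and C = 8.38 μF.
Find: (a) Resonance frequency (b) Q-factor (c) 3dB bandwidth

Step 1 — Resonance condition Im(Z)=0 gives ω₀ = 1/√(LC).
Step 2 — ω₀ = 1/√(0.00063·8.38e-06) = 1.376e+04 rad/s.
Step 3 — f₀ = ω₀/(2π) = 2190 Hz.
Step 4 — Series Q: Q = ω₀L/R = 1.376e+04·0.00063/3720 = 0.002331.
Step 5 — 3dB bandwidth: Δω = ω₀/Q = 5.905e+06 rad/s; BW = Δω/(2π) = 9.398e+05 Hz.

(a) f₀ = 2190 Hz  (b) Q = 0.002331  (c) BW = 9.398e+05 Hz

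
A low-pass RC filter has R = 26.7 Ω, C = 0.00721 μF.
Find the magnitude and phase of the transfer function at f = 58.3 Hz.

Step 1 — Angular frequency: ω = 2π·58.3 = 366.3 rad/s.
Step 2 — Transfer function: H(jω) = 1/(1 + jωRC).
Step 3 — Denominator: 1 + jωRC = 1 + j·366.3·26.7·7.21e-09 = 1 + j7.052e-05.
Step 4 — H = 1 - j7.052e-05.
Step 5 — Magnitude: |H| = 1 (-0.0 dB); phase: φ = -0.0°.

|H| = 1 (-0.0 dB), φ = -0.0°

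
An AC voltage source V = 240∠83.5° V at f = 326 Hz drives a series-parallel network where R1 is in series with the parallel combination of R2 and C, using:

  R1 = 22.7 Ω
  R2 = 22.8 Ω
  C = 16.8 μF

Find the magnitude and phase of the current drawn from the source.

Step 1 — Angular frequency: ω = 2π·f = 2π·326 = 2048 rad/s.
Step 2 — Component impedances:
  R1: Z = R = 22.7 Ω
  R2: Z = R = 22.8 Ω
  C: Z = 1/(jωC) = -j/(ω·C) = 0 - j29.06 Ω
Step 3 — Parallel branch: R2 || C = 1/(1/R2 + 1/C) = 14.11 - j11.07 Ω.
Step 4 — Series with R1: Z_total = R1 + (R2 || C) = 36.81 - j11.07 Ω = 38.44∠-16.7° Ω.
Step 5 — Source phasor: V = 240∠83.5° V = 27.17 + j238.5 V.
Step 6 — Ohm's law: I = V / Z_total = (27.17 + j238.5) / (36.81 - j11.07) = -1.11 + j6.144 A.
Step 7 — Convert to polar: |I| = 6.243 A, ∠I = 100.2°.

I = 6.243∠100.2° A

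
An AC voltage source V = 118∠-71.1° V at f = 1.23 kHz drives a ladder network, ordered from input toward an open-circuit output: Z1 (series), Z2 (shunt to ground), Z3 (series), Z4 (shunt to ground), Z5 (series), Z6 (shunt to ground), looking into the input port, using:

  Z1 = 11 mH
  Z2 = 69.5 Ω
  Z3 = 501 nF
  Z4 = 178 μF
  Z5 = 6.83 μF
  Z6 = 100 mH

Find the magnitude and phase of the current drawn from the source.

Step 1 — Angular frequency: ω = 2π·f = 2π·1230 = 7728 rad/s.
Step 2 — Component impedances:
  Z1: Z = jωL = j·7728·0.011 = 0 + j85.01 Ω
  Z2: Z = R = 69.5 Ω
  Z3: Z = 1/(jωC) = -j/(ω·C) = 0 - j258.3 Ω
  Z4: Z = 1/(jωC) = -j/(ω·C) = 0 - j0.7269 Ω
  Z5: Z = 1/(jωC) = -j/(ω·C) = 0 - j18.94 Ω
  Z6: Z = jωL = j·7728·0.1 = 0 + j772.8 Ω
Step 3 — Ladder network (open output): work backward from the far end, alternating series and parallel combinations. Z_in = 64.83 + j67.61 Ω = 93.67∠46.2° Ω.
Step 4 — Source phasor: V = 118∠-71.1° V = 38.22 - j111.6 V.
Step 5 — Ohm's law: I = V / Z_total = (38.22 - j111.6) / (64.83 + j67.61) = -0.5778 - j1.119 A.
Step 6 — Convert to polar: |I| = 1.26 A, ∠I = -117.3°.

I = 1.26∠-117.3° A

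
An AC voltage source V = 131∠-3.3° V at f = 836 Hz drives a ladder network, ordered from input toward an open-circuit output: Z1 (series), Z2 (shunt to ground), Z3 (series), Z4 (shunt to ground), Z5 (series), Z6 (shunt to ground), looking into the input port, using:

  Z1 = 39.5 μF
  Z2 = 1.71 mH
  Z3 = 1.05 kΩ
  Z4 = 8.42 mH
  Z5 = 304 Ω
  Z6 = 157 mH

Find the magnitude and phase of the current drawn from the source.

Step 1 — Angular frequency: ω = 2π·f = 2π·836 = 5253 rad/s.
Step 2 — Component impedances:
  Z1: Z = 1/(jωC) = -j/(ω·C) = 0 - j4.82 Ω
  Z2: Z = jωL = j·5253·0.00171 = 0 + j8.982 Ω
  Z3: Z = R = 1050 Ω
  Z4: Z = jωL = j·5253·0.00842 = 0 + j44.23 Ω
  Z5: Z = R = 304 Ω
  Z6: Z = jωL = j·5253·0.157 = 0 + j824.7 Ω
Step 3 — Ladder network (open output): work backward from the far end, alternating series and parallel combinations. Z_in = 0.0766 + j4.159 Ω = 4.159∠88.9° Ω.
Step 4 — Source phasor: V = 131∠-3.3° V = 130.8 - j7.541 V.
Step 5 — Ohm's law: I = V / Z_total = (130.8 - j7.541) / (0.0766 + j4.159) = -1.234 - j31.47 A.
Step 6 — Convert to polar: |I| = 31.49 A, ∠I = -92.2°.

I = 31.49∠-92.2° A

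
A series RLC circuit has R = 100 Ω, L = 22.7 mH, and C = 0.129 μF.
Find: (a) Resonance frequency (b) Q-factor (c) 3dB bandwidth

Step 1 — Resonance condition Im(Z)=0 gives ω₀ = 1/√(LC).
Step 2 — ω₀ = 1/√(0.0227·1.29e-07) = 1.848e+04 rad/s.
Step 3 — f₀ = ω₀/(2π) = 2941 Hz.
Step 4 — Series Q: Q = ω₀L/R = 1.848e+04·0.0227/100 = 4.195.
Step 5 — 3dB bandwidth: Δω = ω₀/Q = 4405 rad/s; BW = Δω/(2π) = 701.1 Hz.

(a) f₀ = 2941 Hz  (b) Q = 4.195  (c) BW = 701.1 Hz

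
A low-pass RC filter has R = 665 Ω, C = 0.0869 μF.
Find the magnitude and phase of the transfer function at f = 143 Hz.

Step 1 — Angular frequency: ω = 2π·143 = 898.5 rad/s.
Step 2 — Transfer function: H(jω) = 1/(1 + jωRC).
Step 3 — Denominator: 1 + jωRC = 1 + j·898.5·665·8.69e-08 = 1 + j0.05192.
Step 4 — H = 0.9973 - j0.05178.
Step 5 — Magnitude: |H| = 0.9987 (-0.0 dB); phase: φ = -3.0°.

|H| = 0.9987 (-0.0 dB), φ = -3.0°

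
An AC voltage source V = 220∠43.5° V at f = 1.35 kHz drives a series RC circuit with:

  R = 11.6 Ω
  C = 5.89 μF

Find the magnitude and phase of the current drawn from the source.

Step 1 — Angular frequency: ω = 2π·f = 2π·1350 = 8482 rad/s.
Step 2 — Component impedances:
  R: Z = R = 11.6 Ω
  C: Z = 1/(jωC) = -j/(ω·C) = 0 - j20.02 Ω
Step 3 — Series combination: Z_total = R + C = 11.6 - j20.02 Ω = 23.13∠-59.9° Ω.
Step 4 — Source phasor: V = 220∠43.5° V = 159.6 + j151.4 V.
Step 5 — Ohm's law: I = V / Z_total = (159.6 + j151.4) / (11.6 - j20.02) = -2.205 + j9.251 A.
Step 6 — Convert to polar: |I| = 9.51 A, ∠I = 103.4°.

I = 9.51∠103.4° A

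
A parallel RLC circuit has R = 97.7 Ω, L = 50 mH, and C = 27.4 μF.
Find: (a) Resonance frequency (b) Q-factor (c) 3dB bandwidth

Step 1 — Resonance: ω₀ = 1/√(LC) = 1/√(0.05·2.74e-05) = 854.4 rad/s.
Step 2 — f₀ = ω₀/(2π) = 136 Hz.
Step 3 — Parallel Q: Q = R/(ω₀L) = 97.7/(854.4·0.05) = 2.287.
Step 4 — Bandwidth: Δω = ω₀/Q = 373.6 rad/s; BW = Δω/(2π) = 59.45 Hz.

(a) f₀ = 136 Hz  (b) Q = 2.287  (c) BW = 59.45 Hz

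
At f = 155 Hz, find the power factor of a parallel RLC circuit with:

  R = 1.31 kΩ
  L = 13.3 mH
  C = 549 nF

Step 1 — Angular frequency: ω = 2π·f = 2π·155 = 973.9 rad/s.
Step 2 — Component impedances:
  R: Z = R = 1310 Ω
  L: Z = jωL = j·973.9·0.0133 = 0 + j12.95 Ω
  C: Z = 1/(jωC) = -j/(ω·C) = 0 - j1870 Ω
Step 3 — Parallel combination: 1/Z_total = 1/R + 1/L + 1/C; Z_total = 0.1299 + j13.04 Ω = 13.04∠89.4° Ω.
Step 4 — Power factor: PF = cos(φ) = Re(Z)/|Z| = 0.12985/13.042 = 0.009956.
Step 5 — Type: Im(Z) = 13.04 ⇒ lagging (phase φ = 89.4°).

PF = 0.009956 (lagging, φ = 89.4°)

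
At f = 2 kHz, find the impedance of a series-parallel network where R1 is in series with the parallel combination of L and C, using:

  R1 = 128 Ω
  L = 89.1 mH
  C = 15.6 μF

Step 1 — Angular frequency: ω = 2π·f = 2π·2000 = 1.257e+04 rad/s.
Step 2 — Component impedances:
  R1: Z = R = 128 Ω
  L: Z = jωL = j·1.257e+04·0.0891 = 0 + j1120 Ω
  C: Z = 1/(jωC) = -j/(ω·C) = 0 - j5.101 Ω
Step 3 — Parallel branch: L || C = 1/(1/L + 1/C) = 0 - j5.124 Ω.
Step 4 — Series with R1: Z_total = R1 + (L || C) = 128 - j5.124 Ω = 128.1∠-2.3° Ω.

Z = 128 - j5.124 Ω = 128.1∠-2.3° Ω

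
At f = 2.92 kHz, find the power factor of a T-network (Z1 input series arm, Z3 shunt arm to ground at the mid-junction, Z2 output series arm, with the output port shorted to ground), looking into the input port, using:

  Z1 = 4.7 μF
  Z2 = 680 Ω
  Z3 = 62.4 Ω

Step 1 — Angular frequency: ω = 2π·f = 2π·2920 = 1.835e+04 rad/s.
Step 2 — Component impedances:
  Z1: Z = 1/(jωC) = -j/(ω·C) = 0 - j11.6 Ω
  Z2: Z = R = 680 Ω
  Z3: Z = R = 62.4 Ω
Step 3 — With the output port shorted to ground, the output series arm Z2 runs from the junction to ground; the shunt arm Z3 also runs from the junction to ground. They appear in parallel: Z3 || Z2 = 57.16 Ω.
Step 4 — Series with input arm Z1: Z_in = Z1 + (Z3 || Z2) = 57.16 - j11.6 Ω = 58.32∠-11.5° Ω.
Step 5 — Power factor: PF = cos(φ) = Re(Z)/|Z| = 57.155/58.32 = 0.98.
Step 6 — Type: Im(Z) = -11.6 ⇒ leading (phase φ = -11.5°).

PF = 0.98 (leading, φ = -11.5°)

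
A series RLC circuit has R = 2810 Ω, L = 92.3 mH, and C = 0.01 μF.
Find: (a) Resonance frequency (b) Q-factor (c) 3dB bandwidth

Step 1 — Resonance: ω₀ = 1/√(LC) = 1/√(0.0923·1e-08) = 3.292e+04 rad/s.
Step 2 — f₀ = ω₀/(2π) = 5239 Hz.
Step 3 — Series Q: Q = ω₀L/R = 3.292e+04·0.0923/2810 = 1.081.
Step 4 — Bandwidth: Δω = ω₀/Q = 3.044e+04 rad/s; BW = Δω/(2π) = 4845 Hz.

(a) f₀ = 5239 Hz  (b) Q = 1.081  (c) BW = 4845 Hz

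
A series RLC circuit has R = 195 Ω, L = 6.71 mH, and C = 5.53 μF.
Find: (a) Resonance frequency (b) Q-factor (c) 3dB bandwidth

Step 1 — Resonance: ω₀ = 1/√(LC) = 1/√(0.00671·5.53e-06) = 5191 rad/s.
Step 2 — f₀ = ω₀/(2π) = 826.2 Hz.
Step 3 — Series Q: Q = ω₀L/R = 5191·0.00671/195 = 0.1786.
Step 4 — Bandwidth: Δω = ω₀/Q = 2.906e+04 rad/s; BW = Δω/(2π) = 4625 Hz.

(a) f₀ = 826.2 Hz  (b) Q = 0.1786  (c) BW = 4625 Hz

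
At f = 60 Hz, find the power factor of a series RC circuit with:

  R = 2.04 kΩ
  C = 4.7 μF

Step 1 — Angular frequency: ω = 2π·f = 2π·60 = 377 rad/s.
Step 2 — Component impedances:
  R: Z = R = 2040 Ω
  C: Z = 1/(jωC) = -j/(ω·C) = 0 - j564.4 Ω
Step 3 — Series combination: Z_total = R + C = 2040 - j564.4 Ω = 2117∠-15.5° Ω.
Step 4 — Power factor: PF = cos(φ) = Re(Z)/|Z| = 2040/2116.6 = 0.9638.
Step 5 — Type: Im(Z) = -564.4 ⇒ leading (phase φ = -15.5°).

PF = 0.9638 (leading, φ = -15.5°)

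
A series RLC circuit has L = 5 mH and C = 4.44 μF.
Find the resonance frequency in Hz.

Step 1 — Resonance condition Im(Z)=0 gives ω₀ = 1/√(LC).
Step 2 — ω₀ = 1/√(0.005·4.44e-06) = 6712 rad/s.
Step 3 — f₀ = ω₀/(2π) = 1068 Hz.

f₀ = 1068 Hz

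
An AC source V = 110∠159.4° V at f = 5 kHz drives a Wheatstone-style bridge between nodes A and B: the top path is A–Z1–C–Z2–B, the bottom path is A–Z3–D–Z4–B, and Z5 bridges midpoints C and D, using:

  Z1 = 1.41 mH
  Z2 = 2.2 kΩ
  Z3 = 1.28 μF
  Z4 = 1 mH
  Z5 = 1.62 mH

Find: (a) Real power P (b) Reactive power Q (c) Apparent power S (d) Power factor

Step 1 — Angular frequency: ω = 2π·f = 2π·5000 = 3.142e+04 rad/s.
Step 2 — Component impedances:
  Z1: Z = jωL = j·3.142e+04·0.00141 = 0 + j44.3 Ω
  Z2: Z = R = 2200 Ω
  Z3: Z = 1/(jωC) = -j/(ω·C) = 0 - j24.87 Ω
  Z4: Z = jωL = j·3.142e+04·0.001 = 0 + j31.42 Ω
  Z5: Z = jωL = j·3.142e+04·0.00162 = 0 + j50.89 Ω
Step 3 — Bridge requires nodal analysis (the Z5 bridge couples midpoints C and D, so the two paths cannot be reduced to a simple series/parallel combination). Setting node B to ground and injecting 1 A at node A, the 3-node admittance system at A, C, D solves to V_A = Z_AB = 0.08181 - j2.248 Ω = 2.249∠-87.9° Ω.
Step 4 — Source phasor: V = 110∠159.4° V = -103 + j38.7 V.
Step 5 — Current: I = V / Z = -18.86 - j45.12 A = 48.91∠-112.7° A.
Step 6 — Complex power: S = V·I* = 195.7 - j5376 VA.
Step 7 — Real power: P = Re(S) = 195.7 W.
Step 8 — Reactive power: Q = Im(S) = -5376 VAR.
Step 9 — Apparent power: |S| = 5380 VA.
Step 10 — Power factor: PF = P/|S| = 0.03637 (leading).

(a) P = 195.7 W  (b) Q = -5376 VAR  (c) S = 5380 VA  (d) PF = 0.03637 (leading)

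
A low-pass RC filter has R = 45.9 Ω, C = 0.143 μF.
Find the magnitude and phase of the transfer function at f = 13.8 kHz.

Step 1 — Angular frequency: ω = 2π·1.38e+04 = 8.671e+04 rad/s.
Step 2 — Transfer function: H(jω) = 1/(1 + jωRC).
Step 3 — Denominator: 1 + jωRC = 1 + j·8.671e+04·45.9·1.43e-07 = 1 + j0.5691.
Step 4 — H = 0.7553 - j0.4299.
Step 5 — Magnitude: |H| = 0.8691 (-1.2 dB); phase: φ = -29.6°.

|H| = 0.8691 (-1.2 dB), φ = -29.6°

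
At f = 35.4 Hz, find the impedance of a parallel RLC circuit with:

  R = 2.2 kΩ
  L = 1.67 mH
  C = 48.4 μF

Step 1 — Angular frequency: ω = 2π·f = 2π·35.4 = 222.4 rad/s.
Step 2 — Component impedances:
  R: Z = R = 2200 Ω
  L: Z = jωL = j·222.4·0.00167 = 0 + j0.3714 Ω
  C: Z = 1/(jωC) = -j/(ω·C) = 0 - j92.89 Ω
Step 3 — Parallel combination: 1/Z_total = 1/R + 1/L + 1/C; Z_total = 6.322e-05 + j0.3729 Ω = 0.3729∠90.0° Ω.

Z = 6.322e-05 + j0.3729 Ω = 0.3729∠90.0° Ω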